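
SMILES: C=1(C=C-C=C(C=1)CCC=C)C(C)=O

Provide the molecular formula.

Heavy atoms from the SMILES: 12 C, 1 O.
Implicit hydrogens by atom environment:
  4 × C (aromatic): 1 H each → 4
  3 × C: 2 H each → 6
  2 × C (aromatic): no H
  1 × C: 3 H
  1 × C: 1 H
  1 × C: no H
  1 × O: no H
  Total hydrogens = 14.
Molecular formula: C12H14O

C12H14O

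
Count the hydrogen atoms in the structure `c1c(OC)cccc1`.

8

Hydrogens are implicit in SMILES; fill each atom to its normal valence:
  5 × C (aromatic): 1 H each → 5
  1 × C: 3 H
  1 × C (aromatic): no H
  1 × O: no H
  Total hydrogens = 8.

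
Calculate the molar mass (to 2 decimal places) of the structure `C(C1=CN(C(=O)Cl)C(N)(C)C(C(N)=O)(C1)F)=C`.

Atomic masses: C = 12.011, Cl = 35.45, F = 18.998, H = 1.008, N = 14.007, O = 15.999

261.68

Molecular formula: C10H13ClFN3O2.
M = 10×12.011 + 1×35.45 + 1×18.998 + 13×1.008 + 3×14.007 + 2×15.999 = 261.68 g/mol.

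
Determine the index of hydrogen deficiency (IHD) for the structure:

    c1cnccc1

Molecular formula from the SMILES: C5H5N.
DoU = (2C + 2 + N − H − X)/2 = (2·5 + 2 + 1 − 5 − 0)/2 = 8/2 = 4.
(Structurally: 1 ring(s) + 3 π bond(s) = 4.)

4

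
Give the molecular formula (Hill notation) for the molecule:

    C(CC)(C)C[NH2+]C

C6H16N+

Heavy atoms from the SMILES: 6 C, 1 N.
Implicit hydrogens by atom environment:
  3 × C: 3 H each → 9
  2 × C: 2 H each → 4
  1 × C: 1 H
  1 × N (charge +1): 2 H
  Total hydrogens = 16.
Net charge +1.
Molecular formula: C6H16N+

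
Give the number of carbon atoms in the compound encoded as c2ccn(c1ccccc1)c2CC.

12

The symbol for carbon appears 12 times in the SMILES. Lowercase c denotes aromatic carbon and counts toward C.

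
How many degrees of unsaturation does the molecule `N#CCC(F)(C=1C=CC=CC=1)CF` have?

Molecular formula from the SMILES: C10H9F2N.
DoU = (2C + 2 + N − H − X)/2 = (2·10 + 2 + 1 − 9 − 2)/2 = 12/2 = 6.
(Structurally: 1 ring(s) + 5 π bond(s) = 6.)

6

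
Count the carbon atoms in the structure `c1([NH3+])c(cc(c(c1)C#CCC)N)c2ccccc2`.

16

The symbol for carbon appears 16 times in the SMILES. Lowercase c denotes aromatic carbon and counts toward C.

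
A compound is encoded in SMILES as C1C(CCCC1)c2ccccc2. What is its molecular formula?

C12H16

Heavy atoms from the SMILES: 12 C.
Implicit hydrogens by atom environment:
  5 × C: 2 H each → 10
  5 × C (aromatic): 1 H each → 5
  1 × C: 1 H
  1 × C (aromatic): no H
  Total hydrogens = 16.
Molecular formula: C12H16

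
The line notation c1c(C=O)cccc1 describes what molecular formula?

C7H6O

Heavy atoms from the SMILES: 7 C, 1 O.
Implicit hydrogens by atom environment:
  5 × C (aromatic): 1 H each → 5
  1 × C: 1 H
  1 × C (aromatic): no H
  1 × O: no H
  Total hydrogens = 6.
Molecular formula: C7H6O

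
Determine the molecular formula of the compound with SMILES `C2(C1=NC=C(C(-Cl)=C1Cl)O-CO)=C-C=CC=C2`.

Heavy atoms from the SMILES: 12 C, 2 Cl, 1 N, 2 O.
Implicit hydrogens by atom environment:
  6 × C (aromatic): 1 H each → 6
  5 × C (aromatic): no H
  2 × Cl: no H
  1 × C: 2 H
  1 × N (aromatic): no H
  1 × O: 1 H
  1 × O: no H
  Total hydrogens = 9.
Molecular formula: C12H9Cl2NO2

C12H9Cl2NO2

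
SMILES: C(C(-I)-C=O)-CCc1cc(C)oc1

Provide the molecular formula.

C10H13IO2

Heavy atoms from the SMILES: 10 C, 1 I, 2 O.
Implicit hydrogens by atom environment:
  3 × C: 2 H each → 6
  2 × C (aromatic): 1 H each → 2
  2 × C: 1 H each → 2
  2 × C (aromatic): no H
  1 × C: 3 H
  1 × I: no H
  1 × O (aromatic): no H
  1 × O: no H
  Total hydrogens = 13.
Molecular formula: C10H13IO2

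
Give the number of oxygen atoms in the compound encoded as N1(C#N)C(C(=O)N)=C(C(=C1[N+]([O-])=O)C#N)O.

The symbol for oxygen appears 4 times in the SMILES.

4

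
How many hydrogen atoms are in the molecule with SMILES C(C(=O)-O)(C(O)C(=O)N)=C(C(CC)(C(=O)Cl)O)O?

Hydrogens are implicit in SMILES; fill each atom to its normal valence:
  6 × C: no H
  4 × O: 1 H each → 4
  3 × O: no H
  1 × C: 3 H
  1 × C: 2 H
  1 × C: 1 H
  1 × Cl: no H
  1 × N: 2 H
  Total hydrogens = 12.

12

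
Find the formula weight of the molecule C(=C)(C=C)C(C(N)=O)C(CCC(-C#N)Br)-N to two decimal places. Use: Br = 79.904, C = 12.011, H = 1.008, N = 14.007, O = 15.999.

Molecular formula: C11H16BrN3O.
M = 1×79.904 + 11×12.011 + 16×1.008 + 3×14.007 + 1×15.999 = 286.17 g/mol.

286.17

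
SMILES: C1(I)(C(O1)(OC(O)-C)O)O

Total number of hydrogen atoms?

7

Hydrogens are implicit in SMILES; fill each atom to its normal valence:
  3 × O: 1 H each → 3
  2 × C: no H
  2 × O: no H
  1 × C: 3 H
  1 × C: 1 H
  1 × I: no H
  Total hydrogens = 7.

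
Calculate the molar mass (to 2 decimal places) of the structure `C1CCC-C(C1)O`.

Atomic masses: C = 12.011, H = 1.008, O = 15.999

100.16

Molecular formula: C6H12O.
M = 6×12.011 + 12×1.008 + 1×15.999 = 100.16 g/mol.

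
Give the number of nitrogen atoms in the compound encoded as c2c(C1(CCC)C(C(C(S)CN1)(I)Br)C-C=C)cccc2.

The symbol for nitrogen appears 1 time in the SMILES.

1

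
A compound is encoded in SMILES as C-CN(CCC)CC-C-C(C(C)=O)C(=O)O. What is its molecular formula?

C12H23NO3

Heavy atoms from the SMILES: 12 C, 1 N, 3 O.
Implicit hydrogens by atom environment:
  6 × C: 2 H each → 12
  3 × C: 3 H each → 9
  2 × C: no H
  2 × O: no H
  1 × C: 1 H
  1 × N: no H
  1 × O: 1 H
  Total hydrogens = 23.
Molecular formula: C12H23NO3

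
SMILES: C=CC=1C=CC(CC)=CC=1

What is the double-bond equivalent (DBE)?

5

Molecular formula from the SMILES: C10H12.
DoU = (2C + 2 + N − H − X)/2 = (2·10 + 2 + 0 − 12 − 0)/2 = 10/2 = 5.
(Structurally: 1 ring(s) + 4 π bond(s) = 5.)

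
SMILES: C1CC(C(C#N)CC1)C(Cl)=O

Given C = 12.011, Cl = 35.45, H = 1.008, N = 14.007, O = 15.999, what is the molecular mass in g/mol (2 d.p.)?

171.62

Molecular formula: C8H10ClNO.
M = 8×12.011 + 1×35.45 + 10×1.008 + 1×14.007 + 1×15.999 = 171.62 g/mol.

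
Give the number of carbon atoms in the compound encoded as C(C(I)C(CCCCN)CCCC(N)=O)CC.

13

The symbol for carbon appears 13 times in the SMILES.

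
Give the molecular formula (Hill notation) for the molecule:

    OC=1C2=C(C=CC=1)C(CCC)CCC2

Heavy atoms from the SMILES: 13 C, 1 O.
Implicit hydrogens by atom environment:
  5 × C: 2 H each → 10
  3 × C (aromatic): 1 H each → 3
  3 × C (aromatic): no H
  1 × C: 3 H
  1 × C: 1 H
  1 × O: 1 H
  Total hydrogens = 18.
Molecular formula: C13H18O

C13H18O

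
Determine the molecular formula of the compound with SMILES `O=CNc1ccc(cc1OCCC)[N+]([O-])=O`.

Heavy atoms from the SMILES: 10 C, 2 N, 4 O.
Implicit hydrogens by atom environment:
  3 × C (aromatic): 1 H each → 3
  3 × C (aromatic): no H
  3 × O: no H
  2 × C: 2 H each → 4
  1 × C: 3 H
  1 × C: 1 H
  1 × N: 1 H
  1 × N (charge +1): no H
  1 × O (charge -1): no H
  Total hydrogens = 12.
Molecular formula: C10H12N2O4

C10H12N2O4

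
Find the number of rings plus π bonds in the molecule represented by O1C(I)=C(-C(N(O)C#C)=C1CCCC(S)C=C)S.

6

Molecular formula from the SMILES: C12H14INO2S2.
DoU = (2C + 2 + N − H − X)/2 = (2·12 + 2 + 1 − 14 − 1)/2 = 12/2 = 6.
(Structurally: 1 ring(s) + 5 π bond(s) = 6.)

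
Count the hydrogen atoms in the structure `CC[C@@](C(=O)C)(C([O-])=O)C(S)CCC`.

Hydrogens are implicit in SMILES; fill each atom to its normal valence:
  3 × C: 3 H each → 9
  3 × C: 2 H each → 6
  3 × C: no H
  2 × O: no H
  1 × C: 1 H
  1 × O (charge -1): no H
  1 × S: 1 H
  Total hydrogens = 17.

17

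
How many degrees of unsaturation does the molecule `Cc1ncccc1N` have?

Molecular formula from the SMILES: C6H8N2.
DoU = (2C + 2 + N − H − X)/2 = (2·6 + 2 + 2 − 8 − 0)/2 = 8/2 = 4.
(Structurally: 1 ring(s) + 3 π bond(s) = 4.)

4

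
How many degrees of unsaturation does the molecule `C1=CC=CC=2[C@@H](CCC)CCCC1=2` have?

Molecular formula from the SMILES: C13H18.
DoU = (2C + 2 + N − H − X)/2 = (2·13 + 2 + 0 − 18 − 0)/2 = 10/2 = 5.
(Structurally: 2 ring(s) + 3 π bond(s) = 5.)

5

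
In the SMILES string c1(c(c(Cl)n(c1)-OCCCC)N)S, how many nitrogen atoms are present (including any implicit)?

The symbol for nitrogen appears 2 times in the SMILES.

2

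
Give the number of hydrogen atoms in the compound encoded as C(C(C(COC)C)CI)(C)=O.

Hydrogens are implicit in SMILES; fill each atom to its normal valence:
  3 × C: 3 H each → 9
  2 × C: 2 H each → 4
  2 × C: 1 H each → 2
  2 × O: no H
  1 × C: no H
  1 × I: no H
  Total hydrogens = 15.

15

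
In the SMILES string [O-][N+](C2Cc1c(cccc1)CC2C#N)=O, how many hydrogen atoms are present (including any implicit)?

Hydrogens are implicit in SMILES; fill each atom to its normal valence:
  4 × C (aromatic): 1 H each → 4
  2 × C: 2 H each → 4
  2 × C: 1 H each → 2
  2 × C (aromatic): no H
  1 × C: no H
  1 × N: no H
  1 × N (charge +1): no H
  1 × O: no H
  1 × O (charge -1): no H
  Total hydrogens = 10.

10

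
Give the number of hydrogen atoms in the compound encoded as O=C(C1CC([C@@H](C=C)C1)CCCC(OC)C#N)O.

21

Hydrogens are implicit in SMILES; fill each atom to its normal valence:
  6 × C: 2 H each → 12
  5 × C: 1 H each → 5
  2 × C: no H
  2 × O: no H
  1 × C: 3 H
  1 × N: no H
  1 × O: 1 H
  Total hydrogens = 21.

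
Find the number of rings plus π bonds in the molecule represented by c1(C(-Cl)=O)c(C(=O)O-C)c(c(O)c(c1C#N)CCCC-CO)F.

Molecular formula from the SMILES: C15H15ClFNO5.
DoU = (2C + 2 + N − H − X)/2 = (2·15 + 2 + 1 − 15 − 2)/2 = 16/2 = 8.
(Structurally: 1 ring(s) + 7 π bond(s) = 8.)

8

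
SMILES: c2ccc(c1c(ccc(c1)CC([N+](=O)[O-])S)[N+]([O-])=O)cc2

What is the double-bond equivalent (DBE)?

10

Molecular formula from the SMILES: C14H12N2O4S.
DoU = (2C + 2 + N − H − X)/2 = (2·14 + 2 + 2 − 12 − 0)/2 = 20/2 = 10.
(Structurally: 2 ring(s) + 8 π bond(s) = 10.)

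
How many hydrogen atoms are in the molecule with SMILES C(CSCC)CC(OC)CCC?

Hydrogens are implicit in SMILES; fill each atom to its normal valence:
  6 × C: 2 H each → 12
  3 × C: 3 H each → 9
  1 × C: 1 H
  1 × O: no H
  1 × S: no H
  Total hydrogens = 22.

22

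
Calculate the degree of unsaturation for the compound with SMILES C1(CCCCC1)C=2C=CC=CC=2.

Molecular formula from the SMILES: C12H16.
DoU = (2C + 2 + N − H − X)/2 = (2·12 + 2 + 0 − 16 − 0)/2 = 10/2 = 5.
(Structurally: 2 ring(s) + 3 π bond(s) = 5.)

5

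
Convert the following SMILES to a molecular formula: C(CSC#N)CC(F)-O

Heavy atoms from the SMILES: 5 C, 1 F, 1 N, 1 O, 1 S.
Implicit hydrogens by atom environment:
  3 × C: 2 H each → 6
  1 × C: 1 H
  1 × C: no H
  1 × F: no H
  1 × N: no H
  1 × O: 1 H
  1 × S: no H
  Total hydrogens = 8.
Molecular formula: C5H8FNOS

C5H8FNOS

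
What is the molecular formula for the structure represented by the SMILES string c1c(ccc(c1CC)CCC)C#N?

Heavy atoms from the SMILES: 12 C, 1 N.
Implicit hydrogens by atom environment:
  3 × C: 2 H each → 6
  3 × C (aromatic): 1 H each → 3
  3 × C (aromatic): no H
  2 × C: 3 H each → 6
  1 × C: no H
  1 × N: no H
  Total hydrogens = 15.
Molecular formula: C12H15N

C12H15N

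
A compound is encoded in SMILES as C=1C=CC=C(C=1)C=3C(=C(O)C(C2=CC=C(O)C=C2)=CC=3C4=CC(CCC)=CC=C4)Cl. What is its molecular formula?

C27H23ClO2

Heavy atoms from the SMILES: 27 C, 1 Cl, 2 O.
Implicit hydrogens by atom environment:
  14 × C (aromatic): 1 H each → 14
  10 × C (aromatic): no H
  2 × C: 2 H each → 4
  2 × O: 1 H each → 2
  1 × C: 3 H
  1 × Cl: no H
  Total hydrogens = 23.
Molecular formula: C27H23ClO2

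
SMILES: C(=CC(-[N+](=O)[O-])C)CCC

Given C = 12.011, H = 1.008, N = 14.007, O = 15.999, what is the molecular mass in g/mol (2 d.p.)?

143.19

Molecular formula: C7H13NO2.
M = 7×12.011 + 13×1.008 + 1×14.007 + 2×15.999 = 143.19 g/mol.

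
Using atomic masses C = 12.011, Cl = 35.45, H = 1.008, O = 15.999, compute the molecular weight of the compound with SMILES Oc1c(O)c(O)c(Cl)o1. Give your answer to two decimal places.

150.51

Molecular formula: C4H3ClO4.
M = 4×12.011 + 1×35.45 + 3×1.008 + 4×15.999 = 150.51 g/mol.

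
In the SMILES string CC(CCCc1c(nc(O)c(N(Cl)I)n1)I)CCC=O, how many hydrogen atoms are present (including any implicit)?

Hydrogens are implicit in SMILES; fill each atom to its normal valence:
  5 × C: 2 H each → 10
  4 × C (aromatic): no H
  2 × C: 1 H each → 2
  2 × I: no H
  2 × N (aromatic): no H
  1 × C: 3 H
  1 × Cl: no H
  1 × N: no H
  1 × O: 1 H
  1 × O: no H
  Total hydrogens = 16.

16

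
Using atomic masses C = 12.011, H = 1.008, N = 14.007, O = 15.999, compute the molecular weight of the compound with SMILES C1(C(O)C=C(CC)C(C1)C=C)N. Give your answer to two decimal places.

167.25

Molecular formula: C10H17NO.
M = 10×12.011 + 17×1.008 + 1×14.007 + 1×15.999 = 167.25 g/mol.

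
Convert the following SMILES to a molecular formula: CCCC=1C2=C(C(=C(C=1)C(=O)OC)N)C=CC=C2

Heavy atoms from the SMILES: 15 C, 1 N, 2 O.
Implicit hydrogens by atom environment:
  5 × C (aromatic): 1 H each → 5
  5 × C (aromatic): no H
  2 × C: 3 H each → 6
  2 × C: 2 H each → 4
  2 × O: no H
  1 × C: no H
  1 × N: 2 H
  Total hydrogens = 17.
Molecular formula: C15H17NO2

C15H17NO2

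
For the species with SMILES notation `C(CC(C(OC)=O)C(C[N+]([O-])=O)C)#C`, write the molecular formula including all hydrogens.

Heavy atoms from the SMILES: 9 C, 1 N, 4 O.
Implicit hydrogens by atom environment:
  3 × C: 1 H each → 3
  3 × O: no H
  2 × C: 3 H each → 6
  2 × C: 2 H each → 4
  2 × C: no H
  1 × N (charge +1): no H
  1 × O (charge -1): no H
  Total hydrogens = 13.
Molecular formula: C9H13NO4

C9H13NO4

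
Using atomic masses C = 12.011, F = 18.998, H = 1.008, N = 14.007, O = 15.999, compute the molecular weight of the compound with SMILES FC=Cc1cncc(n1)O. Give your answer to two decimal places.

Molecular formula: C6H5FN2O.
M = 6×12.011 + 1×18.998 + 5×1.008 + 2×14.007 + 1×15.999 = 140.12 g/mol.

140.12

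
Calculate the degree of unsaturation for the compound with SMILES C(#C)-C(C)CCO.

Molecular formula from the SMILES: C6H10O.
DoU = (2C + 2 + N − H − X)/2 = (2·6 + 2 + 0 − 10 − 0)/2 = 4/2 = 2.
(Structurally: 0 ring(s) + 2 π bond(s) = 2.)

2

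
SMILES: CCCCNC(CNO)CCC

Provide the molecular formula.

C9H22N2O

Heavy atoms from the SMILES: 9 C, 2 N, 1 O.
Implicit hydrogens by atom environment:
  6 × C: 2 H each → 12
  2 × C: 3 H each → 6
  2 × N: 1 H each → 2
  1 × C: 1 H
  1 × O: 1 H
  Total hydrogens = 22.
Molecular formula: C9H22N2O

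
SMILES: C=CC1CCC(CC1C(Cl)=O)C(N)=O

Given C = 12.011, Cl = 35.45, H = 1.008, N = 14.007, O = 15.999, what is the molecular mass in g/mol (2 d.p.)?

215.68

Molecular formula: C10H14ClNO2.
M = 10×12.011 + 1×35.45 + 14×1.008 + 1×14.007 + 2×15.999 = 215.68 g/mol.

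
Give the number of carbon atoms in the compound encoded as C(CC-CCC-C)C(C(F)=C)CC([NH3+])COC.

14

The symbol for carbon appears 14 times in the SMILES.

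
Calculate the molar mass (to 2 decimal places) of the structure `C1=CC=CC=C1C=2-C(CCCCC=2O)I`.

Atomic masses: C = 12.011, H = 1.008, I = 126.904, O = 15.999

Molecular formula: C13H15IO.
M = 13×12.011 + 15×1.008 + 1×126.904 + 1×15.999 = 314.17 g/mol.

314.17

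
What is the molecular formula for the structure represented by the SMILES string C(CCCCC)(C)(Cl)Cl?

C7H14Cl2

Heavy atoms from the SMILES: 7 C, 2 Cl.
Implicit hydrogens by atom environment:
  4 × C: 2 H each → 8
  2 × C: 3 H each → 6
  2 × Cl: no H
  1 × C: no H
  Total hydrogens = 14.
Molecular formula: C7H14Cl2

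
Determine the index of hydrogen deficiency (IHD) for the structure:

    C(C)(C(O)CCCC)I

0

Molecular formula from the SMILES: C7H15IO.
DoU = (2C + 2 + N − H − X)/2 = (2·7 + 2 + 0 − 15 − 1)/2 = 0/2 = 0.
(Structurally: 0 ring(s) + 0 π bond(s) = 0.)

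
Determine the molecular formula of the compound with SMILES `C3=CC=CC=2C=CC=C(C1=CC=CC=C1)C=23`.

Heavy atoms from the SMILES: 16 C.
Implicit hydrogens by atom environment:
  12 × C (aromatic): 1 H each → 12
  4 × C (aromatic): no H
  Total hydrogens = 12.
Molecular formula: C16H12

C16H12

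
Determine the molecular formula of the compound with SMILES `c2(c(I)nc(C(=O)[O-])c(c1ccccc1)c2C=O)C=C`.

Heavy atoms from the SMILES: 15 C, 1 I, 1 N, 3 O.
Implicit hydrogens by atom environment:
  6 × C (aromatic): no H
  5 × C (aromatic): 1 H each → 5
  2 × C: 1 H each → 2
  2 × O: no H
  1 × C: 2 H
  1 × C: no H
  1 × I: no H
  1 × N (aromatic): no H
  1 × O (charge -1): no H
  Total hydrogens = 9.
Net charge -1.
Molecular formula: C15H9INO3-

C15H9INO3-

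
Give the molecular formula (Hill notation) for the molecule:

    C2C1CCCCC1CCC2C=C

C12H20

Heavy atoms from the SMILES: 12 C.
Implicit hydrogens by atom environment:
  8 × C: 2 H each → 16
  4 × C: 1 H each → 4
  Total hydrogens = 20.
Molecular formula: C12H20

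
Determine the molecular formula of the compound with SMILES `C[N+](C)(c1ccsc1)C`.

C7H12NS+

Heavy atoms from the SMILES: 7 C, 1 N, 1 S.
Implicit hydrogens by atom environment:
  3 × C: 3 H each → 9
  3 × C (aromatic): 1 H each → 3
  1 × C (aromatic): no H
  1 × N (charge +1): no H
  1 × S (aromatic): no H
  Total hydrogens = 12.
Net charge +1.
Molecular formula: C7H12NS+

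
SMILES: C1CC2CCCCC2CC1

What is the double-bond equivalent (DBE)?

2

Molecular formula from the SMILES: C10H18.
DoU = (2C + 2 + N − H − X)/2 = (2·10 + 2 + 0 − 18 − 0)/2 = 4/2 = 2.
(Structurally: 2 ring(s) + 0 π bond(s) = 2.)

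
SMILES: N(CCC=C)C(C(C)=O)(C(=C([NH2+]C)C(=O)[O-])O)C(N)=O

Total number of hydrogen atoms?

19

Hydrogens are implicit in SMILES; fill each atom to its normal valence:
  6 × C: no H
  3 × C: 2 H each → 6
  3 × O: no H
  2 × C: 3 H each → 6
  1 × C: 1 H
  1 × N: 2 H
  1 × N (charge +1): 2 H
  1 × N: 1 H
  1 × O: 1 H
  1 × O (charge -1): no H
  Total hydrogens = 19.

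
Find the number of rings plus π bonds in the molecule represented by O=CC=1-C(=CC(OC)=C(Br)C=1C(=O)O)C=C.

7

Molecular formula from the SMILES: C11H9BrO4.
DoU = (2C + 2 + N − H − X)/2 = (2·11 + 2 + 0 − 9 − 1)/2 = 14/2 = 7.
(Structurally: 1 ring(s) + 6 π bond(s) = 7.)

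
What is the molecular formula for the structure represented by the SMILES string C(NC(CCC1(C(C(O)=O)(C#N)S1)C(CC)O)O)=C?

Heavy atoms from the SMILES: 12 C, 2 N, 4 O, 1 S.
Implicit hydrogens by atom environment:
  4 × C: 2 H each → 8
  4 × C: no H
  3 × C: 1 H each → 3
  3 × O: 1 H each → 3
  1 × C: 3 H
  1 × N: 1 H
  1 × N: no H
  1 × O: no H
  1 × S: no H
  Total hydrogens = 18.
Molecular formula: C12H18N2O4S

C12H18N2O4S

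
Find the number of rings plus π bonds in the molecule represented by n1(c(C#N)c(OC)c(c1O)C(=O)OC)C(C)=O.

Molecular formula from the SMILES: C10H10N2O5.
DoU = (2C + 2 + N − H − X)/2 = (2·10 + 2 + 2 − 10 − 0)/2 = 14/2 = 7.
(Structurally: 1 ring(s) + 6 π bond(s) = 7.)

7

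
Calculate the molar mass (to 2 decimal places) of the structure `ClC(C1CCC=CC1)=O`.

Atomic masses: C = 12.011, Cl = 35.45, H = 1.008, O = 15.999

Molecular formula: C7H9ClO.
M = 7×12.011 + 1×35.45 + 9×1.008 + 1×15.999 = 144.60 g/mol.

144.60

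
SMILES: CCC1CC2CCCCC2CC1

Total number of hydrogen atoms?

Hydrogens are implicit in SMILES; fill each atom to its normal valence:
  8 × C: 2 H each → 16
  3 × C: 1 H each → 3
  1 × C: 3 H
  Total hydrogens = 22.

22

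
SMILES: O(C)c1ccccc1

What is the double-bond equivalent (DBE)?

4

Molecular formula from the SMILES: C7H8O.
DoU = (2C + 2 + N − H − X)/2 = (2·7 + 2 + 0 − 8 − 0)/2 = 8/2 = 4.
(Structurally: 1 ring(s) + 3 π bond(s) = 4.)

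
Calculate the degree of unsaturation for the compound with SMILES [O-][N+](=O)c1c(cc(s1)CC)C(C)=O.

Molecular formula from the SMILES: C8H9NO3S.
DoU = (2C + 2 + N − H − X)/2 = (2·8 + 2 + 1 − 9 − 0)/2 = 10/2 = 5.
(Structurally: 1 ring(s) + 4 π bond(s) = 5.)

5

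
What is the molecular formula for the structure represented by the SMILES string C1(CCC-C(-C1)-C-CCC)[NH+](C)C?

C12H26N+

Heavy atoms from the SMILES: 12 C, 1 N.
Implicit hydrogens by atom environment:
  7 × C: 2 H each → 14
  3 × C: 3 H each → 9
  2 × C: 1 H each → 2
  1 × N (charge +1): 1 H
  Total hydrogens = 26.
Net charge +1.
Molecular formula: C12H26N+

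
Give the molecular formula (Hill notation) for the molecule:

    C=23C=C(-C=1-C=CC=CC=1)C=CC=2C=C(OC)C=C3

C17H14O

Heavy atoms from the SMILES: 17 C, 1 O.
Implicit hydrogens by atom environment:
  11 × C (aromatic): 1 H each → 11
  5 × C (aromatic): no H
  1 × C: 3 H
  1 × O: no H
  Total hydrogens = 14.
Molecular formula: C17H14O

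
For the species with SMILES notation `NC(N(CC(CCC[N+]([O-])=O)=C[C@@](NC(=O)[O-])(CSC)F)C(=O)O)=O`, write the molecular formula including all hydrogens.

C12H18FN4O7S-

Heavy atoms from the SMILES: 12 C, 1 F, 4 N, 7 O, 1 S.
Implicit hydrogens by atom environment:
  5 × C: 2 H each → 10
  5 × C: no H
  4 × O: no H
  2 × O (charge -1): no H
  1 × C: 3 H
  1 × C: 1 H
  1 × F: no H
  1 × N: 2 H
  1 × N: 1 H
  1 × N: no H
  1 × N (charge +1): no H
  1 × O: 1 H
  1 × S: no H
  Total hydrogens = 18.
Net charge -1.
Molecular formula: C12H18FN4O7S-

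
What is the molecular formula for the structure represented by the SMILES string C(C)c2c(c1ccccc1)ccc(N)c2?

C14H15N

Heavy atoms from the SMILES: 14 C, 1 N.
Implicit hydrogens by atom environment:
  8 × C (aromatic): 1 H each → 8
  4 × C (aromatic): no H
  1 × C: 3 H
  1 × C: 2 H
  1 × N: 2 H
  Total hydrogens = 15.
Molecular formula: C14H15N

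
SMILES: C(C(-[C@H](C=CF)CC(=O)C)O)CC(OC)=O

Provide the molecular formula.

Heavy atoms from the SMILES: 11 C, 1 F, 4 O.
Implicit hydrogens by atom environment:
  4 × C: 1 H each → 4
  3 × C: 2 H each → 6
  3 × O: no H
  2 × C: 3 H each → 6
  2 × C: no H
  1 × F: no H
  1 × O: 1 H
  Total hydrogens = 17.
Molecular formula: C11H17FO4

C11H17FO4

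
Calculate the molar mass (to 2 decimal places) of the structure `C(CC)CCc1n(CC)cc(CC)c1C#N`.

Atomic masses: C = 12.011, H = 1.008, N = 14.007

218.34

Molecular formula: C14H22N2.
M = 14×12.011 + 22×1.008 + 2×14.007 = 218.34 g/mol.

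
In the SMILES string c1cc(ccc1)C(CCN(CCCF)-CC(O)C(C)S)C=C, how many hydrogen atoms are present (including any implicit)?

Hydrogens are implicit in SMILES; fill each atom to its normal valence:
  7 × C: 2 H each → 14
  5 × C (aromatic): 1 H each → 5
  4 × C: 1 H each → 4
  1 × C: 3 H
  1 × C (aromatic): no H
  1 × F: no H
  1 × N: no H
  1 × O: 1 H
  1 × S: 1 H
  Total hydrogens = 28.

28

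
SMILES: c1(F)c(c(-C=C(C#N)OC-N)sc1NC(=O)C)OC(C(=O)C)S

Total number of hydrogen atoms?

Hydrogens are implicit in SMILES; fill each atom to its normal valence:
  4 × C (aromatic): no H
  4 × C: no H
  4 × O: no H
  2 × C: 3 H each → 6
  2 × C: 1 H each → 2
  1 × C: 2 H
  1 × F: no H
  1 × N: 2 H
  1 × N: 1 H
  1 × N: no H
  1 × S: 1 H
  1 × S (aromatic): no H
  Total hydrogens = 14.

14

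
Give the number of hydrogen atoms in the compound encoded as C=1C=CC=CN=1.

Hydrogens are implicit in SMILES; fill each atom to its normal valence:
  5 × C (aromatic): 1 H each → 5
  1 × N (aromatic): no H
  Total hydrogens = 5.

5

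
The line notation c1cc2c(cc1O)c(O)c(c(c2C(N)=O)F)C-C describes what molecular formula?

Heavy atoms from the SMILES: 13 C, 1 F, 1 N, 3 O.
Implicit hydrogens by atom environment:
  7 × C (aromatic): no H
  3 × C (aromatic): 1 H each → 3
  2 × O: 1 H each → 2
  1 × C: 3 H
  1 × C: 2 H
  1 × C: no H
  1 × F: no H
  1 × N: 2 H
  1 × O: no H
  Total hydrogens = 12.
Molecular formula: C13H12FNO3

C13H12FNO3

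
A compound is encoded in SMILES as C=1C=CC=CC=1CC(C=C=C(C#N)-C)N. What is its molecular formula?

C13H14N2

Heavy atoms from the SMILES: 13 C, 2 N.
Implicit hydrogens by atom environment:
  5 × C (aromatic): 1 H each → 5
  3 × C: no H
  2 × C: 1 H each → 2
  1 × C: 3 H
  1 × C: 2 H
  1 × C (aromatic): no H
  1 × N: 2 H
  1 × N: no H
  Total hydrogens = 14.
Molecular formula: C13H14N2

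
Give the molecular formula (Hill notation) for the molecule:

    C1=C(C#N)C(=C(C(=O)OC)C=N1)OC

Heavy atoms from the SMILES: 9 C, 2 N, 3 O.
Implicit hydrogens by atom environment:
  3 × C (aromatic): no H
  3 × O: no H
  2 × C: 3 H each → 6
  2 × C (aromatic): 1 H each → 2
  2 × C: no H
  1 × N (aromatic): no H
  1 × N: no H
  Total hydrogens = 8.
Molecular formula: C9H8N2O3

C9H8N2O3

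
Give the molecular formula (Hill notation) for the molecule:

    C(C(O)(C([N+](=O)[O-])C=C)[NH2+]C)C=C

C8H15N2O3+

Heavy atoms from the SMILES: 8 C, 2 N, 3 O.
Implicit hydrogens by atom environment:
  3 × C: 2 H each → 6
  3 × C: 1 H each → 3
  1 × C: 3 H
  1 × C: no H
  1 × N (charge +1): 2 H
  1 × N (charge +1): no H
  1 × O: 1 H
  1 × O: no H
  1 × O (charge -1): no H
  Total hydrogens = 15.
Net charge +1.
Molecular formula: C8H15N2O3+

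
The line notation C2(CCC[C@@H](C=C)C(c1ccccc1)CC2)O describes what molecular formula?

C16H22O

Heavy atoms from the SMILES: 16 C, 1 O.
Implicit hydrogens by atom environment:
  6 × C: 2 H each → 12
  5 × C (aromatic): 1 H each → 5
  4 × C: 1 H each → 4
  1 × C (aromatic): no H
  1 × O: 1 H
  Total hydrogens = 22.
Molecular formula: C16H22O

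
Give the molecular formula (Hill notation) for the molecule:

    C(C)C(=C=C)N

C5H9N

Heavy atoms from the SMILES: 5 C, 1 N.
Implicit hydrogens by atom environment:
  2 × C: 2 H each → 4
  2 × C: no H
  1 × C: 3 H
  1 × N: 2 H
  Total hydrogens = 9.
Molecular formula: C5H9N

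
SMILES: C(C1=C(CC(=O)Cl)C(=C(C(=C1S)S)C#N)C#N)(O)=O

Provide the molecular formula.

C11H5ClN2O3S2

Heavy atoms from the SMILES: 11 C, 1 Cl, 2 N, 3 O, 2 S.
Implicit hydrogens by atom environment:
  6 × C (aromatic): no H
  4 × C: no H
  2 × N: no H
  2 × O: no H
  2 × S: 1 H each → 2
  1 × C: 2 H
  1 × Cl: no H
  1 × O: 1 H
  Total hydrogens = 5.
Molecular formula: C11H5ClN2O3S2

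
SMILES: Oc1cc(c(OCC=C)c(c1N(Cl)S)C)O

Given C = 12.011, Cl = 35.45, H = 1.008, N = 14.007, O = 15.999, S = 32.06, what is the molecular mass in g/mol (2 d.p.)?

261.72

Molecular formula: C10H12ClNO3S.
M = 10×12.011 + 1×35.45 + 12×1.008 + 1×14.007 + 3×15.999 + 1×32.06 = 261.72 g/mol.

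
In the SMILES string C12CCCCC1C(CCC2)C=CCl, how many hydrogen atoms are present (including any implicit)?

19

Hydrogens are implicit in SMILES; fill each atom to its normal valence:
  7 × C: 2 H each → 14
  5 × C: 1 H each → 5
  1 × Cl: no H
  Total hydrogens = 19.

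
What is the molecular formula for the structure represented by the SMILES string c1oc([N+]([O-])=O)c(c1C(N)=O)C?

Heavy atoms from the SMILES: 6 C, 2 N, 4 O.
Implicit hydrogens by atom environment:
  3 × C (aromatic): no H
  2 × O: no H
  1 × C: 3 H
  1 × C (aromatic): 1 H
  1 × C: no H
  1 × N: 2 H
  1 × N (charge +1): no H
  1 × O (aromatic): no H
  1 × O (charge -1): no H
  Total hydrogens = 6.
Molecular formula: C6H6N2O4

C6H6N2O4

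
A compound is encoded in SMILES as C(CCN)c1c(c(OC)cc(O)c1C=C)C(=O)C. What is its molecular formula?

Heavy atoms from the SMILES: 14 C, 1 N, 3 O.
Implicit hydrogens by atom environment:
  5 × C (aromatic): no H
  4 × C: 2 H each → 8
  2 × C: 3 H each → 6
  2 × O: no H
  1 × C (aromatic): 1 H
  1 × C: 1 H
  1 × C: no H
  1 × N: 2 H
  1 × O: 1 H
  Total hydrogens = 19.
Molecular formula: C14H19NO3

C14H19NO3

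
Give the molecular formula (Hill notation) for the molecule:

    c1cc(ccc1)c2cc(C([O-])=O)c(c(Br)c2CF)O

C14H9BrFO3-

Heavy atoms from the SMILES: 1 Br, 14 C, 1 F, 3 O.
Implicit hydrogens by atom environment:
  6 × C (aromatic): 1 H each → 6
  6 × C (aromatic): no H
  1 × Br: no H
  1 × C: 2 H
  1 × C: no H
  1 × F: no H
  1 × O: 1 H
  1 × O: no H
  1 × O (charge -1): no H
  Total hydrogens = 9.
Net charge -1.
Molecular formula: C14H9BrFO3-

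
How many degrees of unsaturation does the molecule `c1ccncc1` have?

4

Molecular formula from the SMILES: C5H5N.
DoU = (2C + 2 + N − H − X)/2 = (2·5 + 2 + 1 − 5 − 0)/2 = 8/2 = 4.
(Structurally: 1 ring(s) + 3 π bond(s) = 4.)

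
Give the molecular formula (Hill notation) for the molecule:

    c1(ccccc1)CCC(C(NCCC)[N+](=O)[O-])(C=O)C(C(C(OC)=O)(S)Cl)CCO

C20H29ClN2O6S

Heavy atoms from the SMILES: 20 C, 1 Cl, 2 N, 6 O, 1 S.
Implicit hydrogens by atom environment:
  6 × C: 2 H each → 12
  5 × C (aromatic): 1 H each → 5
  4 × O: no H
  3 × C: 1 H each → 3
  3 × C: no H
  2 × C: 3 H each → 6
  1 × C (aromatic): no H
  1 × Cl: no H
  1 × N: 1 H
  1 × N (charge +1): no H
  1 × O: 1 H
  1 × O (charge -1): no H
  1 × S: 1 H
  Total hydrogens = 29.
Molecular formula: C20H29ClN2O6S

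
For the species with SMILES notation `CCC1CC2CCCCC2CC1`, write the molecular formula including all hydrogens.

Heavy atoms from the SMILES: 12 C.
Implicit hydrogens by atom environment:
  8 × C: 2 H each → 16
  3 × C: 1 H each → 3
  1 × C: 3 H
  Total hydrogens = 22.
Molecular formula: C12H22

C12H22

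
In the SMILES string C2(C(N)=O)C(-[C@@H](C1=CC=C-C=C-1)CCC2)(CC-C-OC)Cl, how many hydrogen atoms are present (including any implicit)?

24

Hydrogens are implicit in SMILES; fill each atom to its normal valence:
  6 × C: 2 H each → 12
  5 × C (aromatic): 1 H each → 5
  2 × C: 1 H each → 2
  2 × C: no H
  2 × O: no H
  1 × C: 3 H
  1 × C (aromatic): no H
  1 × Cl: no H
  1 × N: 2 H
  Total hydrogens = 24.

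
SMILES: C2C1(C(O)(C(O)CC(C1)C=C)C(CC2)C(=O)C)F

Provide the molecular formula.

C14H21FO3

Heavy atoms from the SMILES: 14 C, 1 F, 3 O.
Implicit hydrogens by atom environment:
  6 × C: 2 H each → 12
  4 × C: 1 H each → 4
  3 × C: no H
  2 × O: 1 H each → 2
  1 × C: 3 H
  1 × F: no H
  1 × O: no H
  Total hydrogens = 21.
Molecular formula: C14H21FO3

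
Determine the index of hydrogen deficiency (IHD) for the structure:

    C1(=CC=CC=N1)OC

Molecular formula from the SMILES: C6H7NO.
DoU = (2C + 2 + N − H − X)/2 = (2·6 + 2 + 1 − 7 − 0)/2 = 8/2 = 4.
(Structurally: 1 ring(s) + 3 π bond(s) = 4.)

4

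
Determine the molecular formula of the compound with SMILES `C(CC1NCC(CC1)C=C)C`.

C10H19N

Heavy atoms from the SMILES: 10 C, 1 N.
Implicit hydrogens by atom environment:
  6 × C: 2 H each → 12
  3 × C: 1 H each → 3
  1 × C: 3 H
  1 × N: 1 H
  Total hydrogens = 19.
Molecular formula: C10H19N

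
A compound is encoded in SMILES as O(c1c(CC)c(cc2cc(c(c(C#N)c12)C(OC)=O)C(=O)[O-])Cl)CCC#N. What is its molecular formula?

Heavy atoms from the SMILES: 19 C, 1 Cl, 2 N, 5 O.
Implicit hydrogens by atom environment:
  8 × C (aromatic): no H
  4 × C: no H
  4 × O: no H
  3 × C: 2 H each → 6
  2 × C: 3 H each → 6
  2 × C (aromatic): 1 H each → 2
  2 × N: no H
  1 × Cl: no H
  1 × O (charge -1): no H
  Total hydrogens = 14.
Net charge -1.
Molecular formula: C19H14ClN2O5-

C19H14ClN2O5-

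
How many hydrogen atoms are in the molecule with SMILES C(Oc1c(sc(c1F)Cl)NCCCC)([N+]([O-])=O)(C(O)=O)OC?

14

Hydrogens are implicit in SMILES; fill each atom to its normal valence:
  4 × C (aromatic): no H
  4 × O: no H
  3 × C: 2 H each → 6
  2 × C: 3 H each → 6
  2 × C: no H
  1 × Cl: no H
  1 × F: no H
  1 × N: 1 H
  1 × N (charge +1): no H
  1 × O: 1 H
  1 × O (charge -1): no H
  1 × S (aromatic): no H
  Total hydrogens = 14.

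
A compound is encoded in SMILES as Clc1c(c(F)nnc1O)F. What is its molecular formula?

C4HClF2N2O

Heavy atoms from the SMILES: 4 C, 1 Cl, 2 F, 2 N, 1 O.
Implicit hydrogens by atom environment:
  4 × C (aromatic): no H
  2 × F: no H
  2 × N (aromatic): no H
  1 × Cl: no H
  1 × O: 1 H
  Total hydrogens = 1.
Molecular formula: C4HClF2N2O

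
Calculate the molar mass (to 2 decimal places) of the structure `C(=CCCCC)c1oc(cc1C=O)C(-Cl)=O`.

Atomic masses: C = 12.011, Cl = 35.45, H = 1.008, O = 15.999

240.68

Molecular formula: C12H13ClO3.
M = 12×12.011 + 1×35.45 + 13×1.008 + 3×15.999 = 240.68 g/mol.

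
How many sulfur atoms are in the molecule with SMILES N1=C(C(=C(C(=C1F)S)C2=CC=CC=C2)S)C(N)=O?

2

The symbol for sulfur appears 2 times in the SMILES.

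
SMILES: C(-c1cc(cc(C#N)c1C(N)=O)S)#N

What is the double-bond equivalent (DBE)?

9

Molecular formula from the SMILES: C9H5N3OS.
DoU = (2C + 2 + N − H − X)/2 = (2·9 + 2 + 3 − 5 − 0)/2 = 18/2 = 9.
(Structurally: 1 ring(s) + 8 π bond(s) = 9.)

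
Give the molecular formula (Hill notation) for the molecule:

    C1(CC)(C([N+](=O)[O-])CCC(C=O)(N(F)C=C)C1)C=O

C12H17FN2O4

Heavy atoms from the SMILES: 12 C, 1 F, 2 N, 4 O.
Implicit hydrogens by atom environment:
  5 × C: 2 H each → 10
  4 × C: 1 H each → 4
  3 × O: no H
  2 × C: no H
  1 × C: 3 H
  1 × F: no H
  1 × N: no H
  1 × N (charge +1): no H
  1 × O (charge -1): no H
  Total hydrogens = 17.
Molecular formula: C12H17FN2O4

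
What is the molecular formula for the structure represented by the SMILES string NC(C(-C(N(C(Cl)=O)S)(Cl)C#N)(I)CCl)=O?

Heavy atoms from the SMILES: 6 C, 3 Cl, 1 I, 3 N, 2 O, 1 S.
Implicit hydrogens by atom environment:
  5 × C: no H
  3 × Cl: no H
  2 × N: no H
  2 × O: no H
  1 × C: 2 H
  1 × I: no H
  1 × N: 2 H
  1 × S: 1 H
  Total hydrogens = 5.
Molecular formula: C6H5Cl3IN3O2S

C6H5Cl3IN3O2S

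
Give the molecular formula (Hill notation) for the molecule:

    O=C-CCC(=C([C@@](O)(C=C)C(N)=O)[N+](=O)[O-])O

C9H12N2O6

Heavy atoms from the SMILES: 9 C, 2 N, 6 O.
Implicit hydrogens by atom environment:
  4 × C: no H
  3 × C: 2 H each → 6
  3 × O: no H
  2 × C: 1 H each → 2
  2 × O: 1 H each → 2
  1 × N: 2 H
  1 × N (charge +1): no H
  1 × O (charge -1): no H
  Total hydrogens = 12.
Molecular formula: C9H12N2O6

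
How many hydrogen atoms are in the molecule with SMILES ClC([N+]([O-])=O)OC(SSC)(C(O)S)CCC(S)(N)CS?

Hydrogens are implicit in SMILES; fill each atom to its normal valence:
  3 × C: 2 H each → 6
  3 × S: 1 H each → 3
  2 × C: 1 H each → 2
  2 × C: no H
  2 × O: no H
  2 × S: no H
  1 × C: 3 H
  1 × Cl: no H
  1 × N: 2 H
  1 × N (charge +1): no H
  1 × O: 1 H
  1 × O (charge -1): no H
  Total hydrogens = 17.

17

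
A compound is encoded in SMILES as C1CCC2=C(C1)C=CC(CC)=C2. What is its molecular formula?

Heavy atoms from the SMILES: 12 C.
Implicit hydrogens by atom environment:
  5 × C: 2 H each → 10
  3 × C (aromatic): 1 H each → 3
  3 × C (aromatic): no H
  1 × C: 3 H
  Total hydrogens = 16.
Molecular formula: C12H16

C12H16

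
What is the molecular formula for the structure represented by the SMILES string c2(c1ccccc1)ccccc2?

Heavy atoms from the SMILES: 12 C.
Implicit hydrogens by atom environment:
  10 × C (aromatic): 1 H each → 10
  2 × C (aromatic): no H
  Total hydrogens = 10.
Molecular formula: C12H10

C12H10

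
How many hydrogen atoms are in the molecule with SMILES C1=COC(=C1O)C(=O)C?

Hydrogens are implicit in SMILES; fill each atom to its normal valence:
  2 × C (aromatic): 1 H each → 2
  2 × C (aromatic): no H
  1 × C: 3 H
  1 × C: no H
  1 × O: 1 H
  1 × O (aromatic): no H
  1 × O: no H
  Total hydrogens = 6.

6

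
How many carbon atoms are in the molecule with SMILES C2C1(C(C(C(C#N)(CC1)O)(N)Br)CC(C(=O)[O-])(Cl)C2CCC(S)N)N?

The symbol for carbon appears 15 times in the SMILES. (Cl is a single chlorine, not C + l.)

15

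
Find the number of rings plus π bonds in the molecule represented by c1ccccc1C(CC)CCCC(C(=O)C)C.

Molecular formula from the SMILES: C16H24O.
DoU = (2C + 2 + N − H − X)/2 = (2·16 + 2 + 0 − 24 − 0)/2 = 10/2 = 5.
(Structurally: 1 ring(s) + 4 π bond(s) = 5.)

5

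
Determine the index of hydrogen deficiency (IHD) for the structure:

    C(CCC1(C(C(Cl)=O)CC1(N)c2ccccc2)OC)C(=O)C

Molecular formula from the SMILES: C17H22ClNO3.
DoU = (2C + 2 + N − H − X)/2 = (2·17 + 2 + 1 − 22 − 1)/2 = 14/2 = 7.
(Structurally: 2 ring(s) + 5 π bond(s) = 7.)

7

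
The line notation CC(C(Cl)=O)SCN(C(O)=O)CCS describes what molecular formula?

Heavy atoms from the SMILES: 7 C, 1 Cl, 1 N, 3 O, 2 S.
Implicit hydrogens by atom environment:
  3 × C: 2 H each → 6
  2 × C: no H
  2 × O: no H
  1 × C: 3 H
  1 × C: 1 H
  1 × Cl: no H
  1 × N: no H
  1 × O: 1 H
  1 × S: 1 H
  1 × S: no H
  Total hydrogens = 12.
Molecular formula: C7H12ClNO3S2

C7H12ClNO3S2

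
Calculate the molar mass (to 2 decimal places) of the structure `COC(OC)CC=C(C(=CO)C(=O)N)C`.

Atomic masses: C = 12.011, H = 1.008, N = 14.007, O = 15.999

Molecular formula: C10H17NO4.
M = 10×12.011 + 17×1.008 + 1×14.007 + 4×15.999 = 215.25 g/mol.

215.25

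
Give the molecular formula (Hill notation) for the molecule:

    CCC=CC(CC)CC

C9H18

Heavy atoms from the SMILES: 9 C.
Implicit hydrogens by atom environment:
  3 × C: 3 H each → 9
  3 × C: 2 H each → 6
  3 × C: 1 H each → 3
  Total hydrogens = 18.
Molecular formula: C9H18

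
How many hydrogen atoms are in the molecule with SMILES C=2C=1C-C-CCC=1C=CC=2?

Hydrogens are implicit in SMILES; fill each atom to its normal valence:
  4 × C: 2 H each → 8
  4 × C (aromatic): 1 H each → 4
  2 × C (aromatic): no H
  Total hydrogens = 12.

12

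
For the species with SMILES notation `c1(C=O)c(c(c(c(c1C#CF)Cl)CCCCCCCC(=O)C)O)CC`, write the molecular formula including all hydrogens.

Heavy atoms from the SMILES: 20 C, 1 Cl, 1 F, 3 O.
Implicit hydrogens by atom environment:
  8 × C: 2 H each → 16
  6 × C (aromatic): no H
  3 × C: no H
  2 × C: 3 H each → 6
  2 × O: no H
  1 × C: 1 H
  1 × Cl: no H
  1 × F: no H
  1 × O: 1 H
  Total hydrogens = 24.
Molecular formula: C20H24ClFO3

C20H24ClFO3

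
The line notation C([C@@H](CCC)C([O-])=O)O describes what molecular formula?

Heavy atoms from the SMILES: 6 C, 3 O.
Implicit hydrogens by atom environment:
  3 × C: 2 H each → 6
  1 × C: 3 H
  1 × C: 1 H
  1 × C: no H
  1 × O: 1 H
  1 × O: no H
  1 × O (charge -1): no H
  Total hydrogens = 11.
Net charge -1.
Molecular formula: C6H11O3-

C6H11O3-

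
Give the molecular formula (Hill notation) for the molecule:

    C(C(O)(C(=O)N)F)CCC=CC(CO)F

Heavy atoms from the SMILES: 9 C, 2 F, 1 N, 3 O.
Implicit hydrogens by atom environment:
  4 × C: 2 H each → 8
  3 × C: 1 H each → 3
  2 × C: no H
  2 × F: no H
  2 × O: 1 H each → 2
  1 × N: 2 H
  1 × O: no H
  Total hydrogens = 15.
Molecular formula: C9H15F2NO3

C9H15F2NO3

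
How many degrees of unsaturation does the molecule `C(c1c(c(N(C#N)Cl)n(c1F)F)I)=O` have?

6

Molecular formula from the SMILES: C6HClF2IN3O.
DoU = (2C + 2 + N − H − X)/2 = (2·6 + 2 + 3 − 1 − 4)/2 = 12/2 = 6.
(Structurally: 1 ring(s) + 5 π bond(s) = 6.)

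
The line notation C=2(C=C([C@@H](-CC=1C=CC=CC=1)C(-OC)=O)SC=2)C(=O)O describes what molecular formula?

C15H14O4S

Heavy atoms from the SMILES: 15 C, 4 O, 1 S.
Implicit hydrogens by atom environment:
  7 × C (aromatic): 1 H each → 7
  3 × C (aromatic): no H
  3 × O: no H
  2 × C: no H
  1 × C: 3 H
  1 × C: 2 H
  1 × C: 1 H
  1 × O: 1 H
  1 × S (aromatic): no H
  Total hydrogens = 14.
Molecular formula: C15H14O4S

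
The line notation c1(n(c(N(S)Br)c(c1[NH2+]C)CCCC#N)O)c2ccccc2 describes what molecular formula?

Heavy atoms from the SMILES: 1 Br, 15 C, 4 N, 1 O, 1 S.
Implicit hydrogens by atom environment:
  5 × C (aromatic): 1 H each → 5
  5 × C (aromatic): no H
  3 × C: 2 H each → 6
  2 × N: no H
  1 × Br: no H
  1 × C: 3 H
  1 × C: no H
  1 × N (charge +1): 2 H
  1 × N (aromatic): no H
  1 × O: 1 H
  1 × S: 1 H
  Total hydrogens = 18.
Net charge +1.
Molecular formula: C15H18BrN4OS+

C15H18BrN4OS+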